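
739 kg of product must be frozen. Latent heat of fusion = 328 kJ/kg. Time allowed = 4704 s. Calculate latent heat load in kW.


Q_lat = m * h_fg / t
Q_lat = 739 * 328 / 4704
Q_lat = 51.53 kW

51.53


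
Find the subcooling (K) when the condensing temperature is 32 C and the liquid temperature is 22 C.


Subcooling = T_cond - T_liquid
Subcooling = 32 - 22
Subcooling = 10 K

10


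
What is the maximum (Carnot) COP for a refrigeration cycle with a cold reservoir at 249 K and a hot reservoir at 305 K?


dT = 305 - 249 = 56 K
COP_carnot = T_cold / dT = 249 / 56
COP_carnot = 4.446

4.446


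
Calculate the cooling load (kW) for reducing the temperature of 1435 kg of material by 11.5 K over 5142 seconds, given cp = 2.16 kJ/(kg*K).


Q = m * cp * dT / t
Q = 1435 * 2.16 * 11.5 / 5142
Q = 6.932 kW

6.932


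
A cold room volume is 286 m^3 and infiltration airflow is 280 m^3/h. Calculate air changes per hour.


ACH = flow / volume
ACH = 280 / 286
ACH = 0.979

0.979


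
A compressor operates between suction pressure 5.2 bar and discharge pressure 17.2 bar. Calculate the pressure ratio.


PR = P_high / P_low
PR = 17.2 / 5.2
PR = 3.308

3.308


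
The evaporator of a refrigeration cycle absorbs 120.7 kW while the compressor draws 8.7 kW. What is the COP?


COP = Q_evap / W
COP = 120.7 / 8.7
COP = 13.874

13.874


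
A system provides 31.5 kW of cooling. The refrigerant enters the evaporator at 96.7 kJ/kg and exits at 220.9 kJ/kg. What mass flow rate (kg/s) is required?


dh = 220.9 - 96.7 = 124.2 kJ/kg
m_dot = Q / dh = 31.5 / 124.2 = 0.2536 kg/s

0.2536


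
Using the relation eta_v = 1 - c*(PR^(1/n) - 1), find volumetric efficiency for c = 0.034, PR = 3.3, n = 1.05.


PR^(1/n) = 3.3^(1/1.05) = 3.11761728
eta_v = 1 - 0.034 * (3.11761728 - 1)
eta_v = 0.928

0.928


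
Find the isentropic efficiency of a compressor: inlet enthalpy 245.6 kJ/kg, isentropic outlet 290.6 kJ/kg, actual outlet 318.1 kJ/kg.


dh_ideal = 290.6 - 245.6 = 45.0 kJ/kg
dh_actual = 318.1 - 245.6 = 72.5 kJ/kg
eta_s = dh_ideal / dh_actual = 45.0 / 72.5
eta_s = 0.6207

0.6207


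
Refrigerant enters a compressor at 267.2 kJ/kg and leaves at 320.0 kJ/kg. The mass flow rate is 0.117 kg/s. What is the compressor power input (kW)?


dh = 320.0 - 267.2 = 52.8 kJ/kg
W = m_dot * dh = 0.117 * 52.8 = 6.18 kW

6.18


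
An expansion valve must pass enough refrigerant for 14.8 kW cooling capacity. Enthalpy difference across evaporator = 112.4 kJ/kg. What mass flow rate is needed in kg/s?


m_dot = Q / dh
m_dot = 14.8 / 112.4
m_dot = 0.1317 kg/s

0.1317


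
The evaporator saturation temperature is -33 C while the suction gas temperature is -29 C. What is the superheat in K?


Superheat = T_suction - T_evap
Superheat = -29 - (-33)
Superheat = 4 K

4


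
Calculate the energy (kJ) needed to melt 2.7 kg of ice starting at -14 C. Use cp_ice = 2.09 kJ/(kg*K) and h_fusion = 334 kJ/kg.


Sensible heat = cp * dT = 2.09 * 14 = 29.26 kJ/kg
Total per kg = 29.26 + 334 = 363.26 kJ/kg
Q = m * total = 2.7 * 363.26
Q = 980.8 kJ

980.8


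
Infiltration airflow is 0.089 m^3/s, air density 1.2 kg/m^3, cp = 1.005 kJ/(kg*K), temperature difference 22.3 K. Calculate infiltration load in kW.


Q = V_dot * rho * cp * dT
Q = 0.089 * 1.2 * 1.005 * 22.3
Q = 2.394 kW

2.394


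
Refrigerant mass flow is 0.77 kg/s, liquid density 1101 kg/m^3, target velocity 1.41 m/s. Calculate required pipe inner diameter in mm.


A = m_dot / (rho * v) = 0.77 / (1101 * 1.41) = 0.0004960029889 m^2
d = sqrt(4*A/pi) * 1000
d = 25.1 mm

25.1


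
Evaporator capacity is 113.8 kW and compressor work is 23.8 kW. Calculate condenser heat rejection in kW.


Q_cond = Q_evap + W
Q_cond = 113.8 + 23.8
Q_cond = 137.6 kW

137.6


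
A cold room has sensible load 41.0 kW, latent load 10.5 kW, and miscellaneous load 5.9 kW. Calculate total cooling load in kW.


Q_total = Q_s + Q_l + Q_misc
Q_total = 41.0 + 10.5 + 5.9
Q_total = 57.4 kW

57.4


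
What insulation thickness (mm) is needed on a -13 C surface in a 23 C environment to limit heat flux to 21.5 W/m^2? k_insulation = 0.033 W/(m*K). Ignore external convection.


dT = 23 - (-13) = 36 K
thickness = k * dT / q_max * 1000
thickness = 0.033 * 36 / 21.5 * 1000
thickness = 55.3 mm

55.3


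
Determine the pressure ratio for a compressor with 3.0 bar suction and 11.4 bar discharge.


PR = P_high / P_low
PR = 11.4 / 3.0
PR = 3.8

3.8


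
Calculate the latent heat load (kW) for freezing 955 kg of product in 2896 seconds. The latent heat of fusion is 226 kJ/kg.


Q_lat = m * h_fg / t
Q_lat = 955 * 226 / 2896
Q_lat = 74.53 kW

74.53


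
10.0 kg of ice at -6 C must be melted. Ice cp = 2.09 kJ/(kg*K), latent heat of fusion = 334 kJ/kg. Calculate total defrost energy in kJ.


Sensible heat = cp * dT = 2.09 * 6 = 12.54 kJ/kg
Total per kg = 12.54 + 334 = 346.54 kJ/kg
Q = m * total = 10.0 * 346.54
Q = 3465.4 kJ

3465.4


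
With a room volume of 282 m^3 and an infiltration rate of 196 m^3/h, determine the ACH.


ACH = flow / volume
ACH = 196 / 282
ACH = 0.695

0.695


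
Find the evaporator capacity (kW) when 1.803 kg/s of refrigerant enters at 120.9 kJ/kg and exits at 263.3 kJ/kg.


dh = 263.3 - 120.9 = 142.4 kJ/kg
Q_evap = m_dot * dh = 1.803 * 142.4
Q_evap = 256.75 kW

256.75


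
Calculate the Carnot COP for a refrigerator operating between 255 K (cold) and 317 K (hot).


dT = 317 - 255 = 62 K
COP_carnot = T_cold / dT = 255 / 62
COP_carnot = 4.113

4.113


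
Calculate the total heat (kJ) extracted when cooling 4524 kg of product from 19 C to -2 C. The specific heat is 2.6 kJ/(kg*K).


dT = 19 - (-2) = 21 K
Q = m * cp * dT = 4524 * 2.6 * 21
Q = 247010 kJ

247010


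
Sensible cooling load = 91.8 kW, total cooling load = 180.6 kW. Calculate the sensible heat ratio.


SHR = Q_sensible / Q_total
SHR = 91.8 / 180.6
SHR = 0.508

0.508


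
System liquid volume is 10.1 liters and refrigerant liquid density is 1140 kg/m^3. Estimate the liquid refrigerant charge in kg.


Charge = V * rho / 1000
Charge = 10.1 * 1140 / 1000
Charge = 11.51 kg

11.51


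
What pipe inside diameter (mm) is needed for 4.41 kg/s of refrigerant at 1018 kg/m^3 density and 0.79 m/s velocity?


A = m_dot / (rho * v) = 4.41 / (1018 * 0.79) = 0.005483574146 m^2
d = sqrt(4*A/pi) * 1000
d = 83.6 mm

83.6


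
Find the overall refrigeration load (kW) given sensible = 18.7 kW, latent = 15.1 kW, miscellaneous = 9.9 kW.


Q_total = Q_s + Q_l + Q_misc
Q_total = 18.7 + 15.1 + 9.9
Q_total = 43.7 kW

43.7


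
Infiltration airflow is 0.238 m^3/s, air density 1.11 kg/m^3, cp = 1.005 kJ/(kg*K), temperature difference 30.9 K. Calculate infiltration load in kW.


Q = V_dot * rho * cp * dT
Q = 0.238 * 1.11 * 1.005 * 30.9
Q = 8.204 kW

8.204


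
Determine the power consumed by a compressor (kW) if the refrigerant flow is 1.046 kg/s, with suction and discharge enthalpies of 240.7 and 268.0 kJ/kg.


dh = 268.0 - 240.7 = 27.3 kJ/kg
W = m_dot * dh = 1.046 * 27.3 = 28.56 kW

28.56


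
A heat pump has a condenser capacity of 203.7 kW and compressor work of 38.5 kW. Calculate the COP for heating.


COP_hp = Q_cond / W
COP_hp = 203.7 / 38.5
COP_hp = 5.291

5.291


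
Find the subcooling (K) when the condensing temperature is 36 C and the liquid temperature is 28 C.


Subcooling = T_cond - T_liquid
Subcooling = 36 - 28
Subcooling = 8 K

8


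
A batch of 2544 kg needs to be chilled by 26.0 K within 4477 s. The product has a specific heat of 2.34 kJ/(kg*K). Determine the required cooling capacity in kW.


Q = m * cp * dT / t
Q = 2544 * 2.34 * 26.0 / 4477
Q = 34.572 kW

34.572


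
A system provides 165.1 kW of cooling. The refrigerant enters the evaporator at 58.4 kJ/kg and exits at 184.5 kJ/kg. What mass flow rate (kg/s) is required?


dh = 184.5 - 58.4 = 126.1 kJ/kg
m_dot = Q / dh = 165.1 / 126.1 = 1.3093 kg/s

1.3093


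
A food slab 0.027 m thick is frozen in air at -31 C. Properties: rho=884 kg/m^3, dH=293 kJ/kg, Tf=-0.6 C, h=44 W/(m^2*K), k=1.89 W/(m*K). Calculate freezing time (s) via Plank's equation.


dT = -0.6 - (-31) = 30.4 K
term1 = a/(2h) = 0.027/(2*44) = 0.0003068181818
term2 = a^2/(8k) = 0.027^2/(8*1.89) = 0.00004821428571
t = rho*dH*1000/dT * (term1 + term2)
t = 884*293*1000/30.4 * (0.0003068181818 + 0.00004821428571)
t = 3025 s

3025


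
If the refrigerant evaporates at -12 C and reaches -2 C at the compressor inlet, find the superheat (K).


Superheat = T_suction - T_evap
Superheat = -2 - (-12)
Superheat = 10 K

10


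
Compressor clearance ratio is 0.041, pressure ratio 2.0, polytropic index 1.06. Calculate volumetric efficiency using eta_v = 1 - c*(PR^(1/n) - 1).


PR^(1/n) = 2.0^(1/1.06) = 1.92304994
eta_v = 1 - 0.041 * (1.92304994 - 1)
eta_v = 0.9622

0.9622


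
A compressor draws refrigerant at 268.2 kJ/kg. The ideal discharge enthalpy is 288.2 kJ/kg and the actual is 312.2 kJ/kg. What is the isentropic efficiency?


dh_ideal = 288.2 - 268.2 = 20.0 kJ/kg
dh_actual = 312.2 - 268.2 = 44.0 kJ/kg
eta_s = dh_ideal / dh_actual = 20.0 / 44.0
eta_s = 0.4545

0.4545


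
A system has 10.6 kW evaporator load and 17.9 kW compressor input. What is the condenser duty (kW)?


Q_cond = Q_evap + W
Q_cond = 10.6 + 17.9
Q_cond = 28.5 kW

28.5


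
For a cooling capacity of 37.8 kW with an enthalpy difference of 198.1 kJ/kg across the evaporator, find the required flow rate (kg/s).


m_dot = Q / dh
m_dot = 37.8 / 198.1
m_dot = 0.1908 kg/s

0.1908


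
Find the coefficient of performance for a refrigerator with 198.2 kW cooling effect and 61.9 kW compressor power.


COP = Q_evap / W
COP = 198.2 / 61.9
COP = 3.202

3.202


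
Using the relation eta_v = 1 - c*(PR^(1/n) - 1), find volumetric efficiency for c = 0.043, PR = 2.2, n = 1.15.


PR^(1/n) = 2.2^(1/1.15) = 1.98499242
eta_v = 1 - 0.043 * (1.98499242 - 1)
eta_v = 0.9576

0.9576


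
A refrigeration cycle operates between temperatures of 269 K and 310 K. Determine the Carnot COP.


dT = 310 - 269 = 41 K
COP_carnot = T_cold / dT = 269 / 41
COP_carnot = 6.561

6.561


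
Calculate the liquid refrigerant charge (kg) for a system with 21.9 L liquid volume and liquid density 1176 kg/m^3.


Charge = V * rho / 1000
Charge = 21.9 * 1176 / 1000
Charge = 25.75 kg

25.75


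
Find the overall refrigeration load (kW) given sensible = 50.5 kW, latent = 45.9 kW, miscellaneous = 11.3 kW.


Q_total = Q_s + Q_l + Q_misc
Q_total = 50.5 + 45.9 + 11.3
Q_total = 107.7 kW

107.7


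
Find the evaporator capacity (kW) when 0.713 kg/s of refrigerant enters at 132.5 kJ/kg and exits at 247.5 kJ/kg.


dh = 247.5 - 132.5 = 115.0 kJ/kg
Q_evap = m_dot * dh = 0.713 * 115.0
Q_evap = 82.0 kW

82.0


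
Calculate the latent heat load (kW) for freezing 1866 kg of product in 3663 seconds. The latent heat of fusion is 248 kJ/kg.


Q_lat = m * h_fg / t
Q_lat = 1866 * 248 / 3663
Q_lat = 126.34 kW

126.34


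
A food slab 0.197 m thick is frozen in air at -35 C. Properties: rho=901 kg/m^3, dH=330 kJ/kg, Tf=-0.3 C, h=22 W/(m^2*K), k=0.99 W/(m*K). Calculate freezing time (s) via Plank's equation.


dT = -0.3 - (-35) = 34.7 K
term1 = a/(2h) = 0.197/(2*22) = 0.004477272727
term2 = a^2/(8k) = 0.197^2/(8*0.99) = 0.004900126263
t = rho*dH*1000/dT * (term1 + term2)
t = 901*330*1000/34.7 * (0.004477272727 + 0.004900126263)
t = 80351 s

80351


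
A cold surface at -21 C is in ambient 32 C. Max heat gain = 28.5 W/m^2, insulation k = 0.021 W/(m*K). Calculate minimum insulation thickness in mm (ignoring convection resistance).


dT = 32 - (-21) = 53 K
thickness = k * dT / q_max * 1000
thickness = 0.021 * 53 / 28.5 * 1000
thickness = 39.1 mm

39.1


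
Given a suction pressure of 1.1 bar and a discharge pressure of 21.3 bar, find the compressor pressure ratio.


PR = P_high / P_low
PR = 21.3 / 1.1
PR = 19.364

19.364


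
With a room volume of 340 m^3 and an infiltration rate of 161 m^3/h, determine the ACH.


ACH = flow / volume
ACH = 161 / 340
ACH = 0.474

0.474


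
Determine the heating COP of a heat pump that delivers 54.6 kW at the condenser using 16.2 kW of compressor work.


COP_hp = Q_cond / W
COP_hp = 54.6 / 16.2
COP_hp = 3.37

3.37


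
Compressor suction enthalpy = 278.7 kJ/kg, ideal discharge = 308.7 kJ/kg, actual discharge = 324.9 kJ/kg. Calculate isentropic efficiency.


dh_ideal = 308.7 - 278.7 = 30.0 kJ/kg
dh_actual = 324.9 - 278.7 = 46.2 kJ/kg
eta_s = dh_ideal / dh_actual = 30.0 / 46.2
eta_s = 0.6494

0.6494


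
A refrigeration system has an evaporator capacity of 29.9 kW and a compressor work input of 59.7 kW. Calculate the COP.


COP = Q_evap / W
COP = 29.9 / 59.7
COP = 0.501

0.501


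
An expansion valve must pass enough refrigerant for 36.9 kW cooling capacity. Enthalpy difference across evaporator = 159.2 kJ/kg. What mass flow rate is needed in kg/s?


m_dot = Q / dh
m_dot = 36.9 / 159.2
m_dot = 0.2318 kg/s

0.2318


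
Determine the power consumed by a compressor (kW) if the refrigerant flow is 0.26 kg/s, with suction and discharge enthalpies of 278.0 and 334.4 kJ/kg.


dh = 334.4 - 278.0 = 56.4 kJ/kg
W = m_dot * dh = 0.26 * 56.4 = 14.66 kW

14.66


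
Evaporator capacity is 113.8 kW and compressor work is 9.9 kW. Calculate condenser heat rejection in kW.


Q_cond = Q_evap + W
Q_cond = 113.8 + 9.9
Q_cond = 123.7 kW

123.7


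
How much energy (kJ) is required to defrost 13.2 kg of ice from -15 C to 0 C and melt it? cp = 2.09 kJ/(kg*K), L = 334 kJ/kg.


Sensible heat = cp * dT = 2.09 * 15 = 31.35 kJ/kg
Total per kg = 31.35 + 334 = 365.35 kJ/kg
Q = m * total = 13.2 * 365.35
Q = 4822.6 kJ

4822.6


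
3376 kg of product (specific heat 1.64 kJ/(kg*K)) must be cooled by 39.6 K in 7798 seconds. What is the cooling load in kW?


Q = m * cp * dT / t
Q = 3376 * 1.64 * 39.6 / 7798
Q = 28.116 kW

28.116


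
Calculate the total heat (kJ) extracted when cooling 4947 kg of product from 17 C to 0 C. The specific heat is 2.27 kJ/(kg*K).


dT = 17 - (0) = 17 K
Q = m * cp * dT = 4947 * 2.27 * 17
Q = 190905 kJ

190905


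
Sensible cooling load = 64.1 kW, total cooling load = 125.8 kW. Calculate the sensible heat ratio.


SHR = Q_sensible / Q_total
SHR = 64.1 / 125.8
SHR = 0.51

0.51


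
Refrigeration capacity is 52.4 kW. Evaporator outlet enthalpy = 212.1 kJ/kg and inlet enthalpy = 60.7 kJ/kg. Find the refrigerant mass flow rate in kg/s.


dh = 212.1 - 60.7 = 151.4 kJ/kg
m_dot = Q / dh = 52.4 / 151.4 = 0.3461 kg/s

0.3461


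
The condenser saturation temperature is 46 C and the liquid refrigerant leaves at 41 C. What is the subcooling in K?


Subcooling = T_cond - T_liquid
Subcooling = 46 - 41
Subcooling = 5 K

5


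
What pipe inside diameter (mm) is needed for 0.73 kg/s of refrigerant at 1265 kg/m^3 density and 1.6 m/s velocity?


A = m_dot / (rho * v) = 0.73 / (1265 * 1.6) = 0.0003606719368 m^2
d = sqrt(4*A/pi) * 1000
d = 21.4 mm

21.4


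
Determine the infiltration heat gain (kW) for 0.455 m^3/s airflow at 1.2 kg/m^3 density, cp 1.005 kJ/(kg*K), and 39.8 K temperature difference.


Q = V_dot * rho * cp * dT
Q = 0.455 * 1.2 * 1.005 * 39.8
Q = 21.839 kW

21.839


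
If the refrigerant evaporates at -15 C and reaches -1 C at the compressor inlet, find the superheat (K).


Superheat = T_suction - T_evap
Superheat = -1 - (-15)
Superheat = 14 K

14


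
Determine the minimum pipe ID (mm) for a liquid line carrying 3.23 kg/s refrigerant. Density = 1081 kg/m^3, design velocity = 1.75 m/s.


A = m_dot / (rho * v) = 3.23 / (1081 * 1.75) = 0.00170741377 m^2
d = sqrt(4*A/pi) * 1000
d = 46.6 mm

46.6


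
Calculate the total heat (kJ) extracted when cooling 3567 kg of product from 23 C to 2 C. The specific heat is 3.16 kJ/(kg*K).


dT = 23 - (2) = 21 K
Q = m * cp * dT = 3567 * 3.16 * 21
Q = 236706 kJ

236706


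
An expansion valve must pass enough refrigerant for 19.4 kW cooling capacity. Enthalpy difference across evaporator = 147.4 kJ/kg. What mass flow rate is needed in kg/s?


m_dot = Q / dh
m_dot = 19.4 / 147.4
m_dot = 0.1316 kg/s

0.1316


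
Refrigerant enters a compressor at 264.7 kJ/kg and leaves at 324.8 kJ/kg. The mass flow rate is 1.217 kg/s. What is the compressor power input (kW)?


dh = 324.8 - 264.7 = 60.1 kJ/kg
W = m_dot * dh = 1.217 * 60.1 = 73.14 kW

73.14


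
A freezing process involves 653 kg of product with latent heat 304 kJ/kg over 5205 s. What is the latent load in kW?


Q_lat = m * h_fg / t
Q_lat = 653 * 304 / 5205
Q_lat = 38.14 kW

38.14


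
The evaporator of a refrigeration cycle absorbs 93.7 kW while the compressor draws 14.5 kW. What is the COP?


COP = Q_evap / W
COP = 93.7 / 14.5
COP = 6.462

6.462


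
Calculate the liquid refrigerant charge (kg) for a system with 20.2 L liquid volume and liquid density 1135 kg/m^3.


Charge = V * rho / 1000
Charge = 20.2 * 1135 / 1000
Charge = 22.93 kg

22.93


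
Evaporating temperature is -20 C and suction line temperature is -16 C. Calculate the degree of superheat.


Superheat = T_suction - T_evap
Superheat = -16 - (-20)
Superheat = 4 K

4


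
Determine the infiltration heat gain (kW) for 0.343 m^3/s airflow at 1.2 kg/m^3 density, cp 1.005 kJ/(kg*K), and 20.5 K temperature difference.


Q = V_dot * rho * cp * dT
Q = 0.343 * 1.2 * 1.005 * 20.5
Q = 8.48 kW

8.48


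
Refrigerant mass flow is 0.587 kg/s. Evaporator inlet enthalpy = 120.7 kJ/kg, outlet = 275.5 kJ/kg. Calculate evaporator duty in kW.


dh = 275.5 - 120.7 = 154.8 kJ/kg
Q_evap = m_dot * dh = 0.587 * 154.8
Q_evap = 90.87 kW

90.87


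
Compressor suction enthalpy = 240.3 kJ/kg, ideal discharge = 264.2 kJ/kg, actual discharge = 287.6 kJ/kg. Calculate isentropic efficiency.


dh_ideal = 264.2 - 240.3 = 23.9 kJ/kg
dh_actual = 287.6 - 240.3 = 47.3 kJ/kg
eta_s = dh_ideal / dh_actual = 23.9 / 47.3
eta_s = 0.5053

0.5053


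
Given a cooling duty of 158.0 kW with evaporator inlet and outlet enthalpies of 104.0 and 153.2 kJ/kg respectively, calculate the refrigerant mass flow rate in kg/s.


dh = 153.2 - 104.0 = 49.2 kJ/kg
m_dot = Q / dh = 158.0 / 49.2 = 3.2114 kg/s

3.2114


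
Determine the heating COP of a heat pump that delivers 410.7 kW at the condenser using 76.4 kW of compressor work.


COP_hp = Q_cond / W
COP_hp = 410.7 / 76.4
COP_hp = 5.376

5.376


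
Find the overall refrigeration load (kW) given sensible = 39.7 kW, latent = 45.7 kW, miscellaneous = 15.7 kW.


Q_total = Q_s + Q_l + Q_misc
Q_total = 39.7 + 45.7 + 15.7
Q_total = 101.1 kW

101.1


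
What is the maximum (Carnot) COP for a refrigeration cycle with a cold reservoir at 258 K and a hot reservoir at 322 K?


dT = 322 - 258 = 64 K
COP_carnot = T_cold / dT = 258 / 64
COP_carnot = 4.031

4.031


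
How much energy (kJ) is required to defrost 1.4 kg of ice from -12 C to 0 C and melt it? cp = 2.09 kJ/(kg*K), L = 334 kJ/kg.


Sensible heat = cp * dT = 2.09 * 12 = 25.08 kJ/kg
Total per kg = 25.08 + 334 = 359.08 kJ/kg
Q = m * total = 1.4 * 359.08
Q = 502.7 kJ

502.7


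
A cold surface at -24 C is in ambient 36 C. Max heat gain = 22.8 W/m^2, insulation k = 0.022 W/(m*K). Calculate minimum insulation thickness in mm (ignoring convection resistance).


dT = 36 - (-24) = 60 K
thickness = k * dT / q_max * 1000
thickness = 0.022 * 60 / 22.8 * 1000
thickness = 57.9 mm

57.9


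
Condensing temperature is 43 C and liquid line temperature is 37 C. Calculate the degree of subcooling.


Subcooling = T_cond - T_liquid
Subcooling = 43 - 37
Subcooling = 6 K

6


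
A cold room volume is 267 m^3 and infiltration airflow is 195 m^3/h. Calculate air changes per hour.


ACH = flow / volume
ACH = 195 / 267
ACH = 0.73

0.73


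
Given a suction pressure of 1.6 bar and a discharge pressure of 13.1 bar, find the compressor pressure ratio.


PR = P_high / P_low
PR = 13.1 / 1.6
PR = 8.188

8.188


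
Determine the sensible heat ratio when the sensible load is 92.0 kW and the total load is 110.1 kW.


SHR = Q_sensible / Q_total
SHR = 92.0 / 110.1
SHR = 0.836

0.836


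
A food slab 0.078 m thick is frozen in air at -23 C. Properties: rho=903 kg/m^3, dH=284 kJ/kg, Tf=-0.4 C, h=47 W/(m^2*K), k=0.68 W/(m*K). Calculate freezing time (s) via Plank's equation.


dT = -0.4 - (-23) = 22.6 K
term1 = a/(2h) = 0.078/(2*47) = 0.000829787234
term2 = a^2/(8k) = 0.078^2/(8*0.68) = 0.001118382353
t = rho*dH*1000/dT * (term1 + term2)
t = 903*284*1000/22.6 * (0.000829787234 + 0.001118382353)
t = 22107 s

22107


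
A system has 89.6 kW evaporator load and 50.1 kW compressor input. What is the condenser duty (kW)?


Q_cond = Q_evap + W
Q_cond = 89.6 + 50.1
Q_cond = 139.7 kW

139.7


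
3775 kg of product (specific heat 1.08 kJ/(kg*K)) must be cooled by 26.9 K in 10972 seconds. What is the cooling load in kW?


Q = m * cp * dT / t
Q = 3775 * 1.08 * 26.9 / 10972
Q = 9.996 kW

9.996


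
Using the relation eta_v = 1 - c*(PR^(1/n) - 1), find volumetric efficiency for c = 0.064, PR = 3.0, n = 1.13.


PR^(1/n) = 3.0^(1/1.13) = 2.64381583
eta_v = 1 - 0.064 * (2.64381583 - 1)
eta_v = 0.8948

0.8948


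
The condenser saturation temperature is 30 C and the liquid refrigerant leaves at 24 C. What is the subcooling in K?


Subcooling = T_cond - T_liquid
Subcooling = 30 - 24
Subcooling = 6 K

6


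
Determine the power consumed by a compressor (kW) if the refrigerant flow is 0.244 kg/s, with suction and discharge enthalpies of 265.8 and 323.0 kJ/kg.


dh = 323.0 - 265.8 = 57.2 kJ/kg
W = m_dot * dh = 0.244 * 57.2 = 13.96 kW

13.96


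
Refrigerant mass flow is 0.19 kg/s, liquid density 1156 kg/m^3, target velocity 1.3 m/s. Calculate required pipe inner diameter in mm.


A = m_dot / (rho * v) = 0.19 / (1156 * 1.3) = 0.0001264306628 m^2
d = sqrt(4*A/pi) * 1000
d = 12.7 mm

12.7


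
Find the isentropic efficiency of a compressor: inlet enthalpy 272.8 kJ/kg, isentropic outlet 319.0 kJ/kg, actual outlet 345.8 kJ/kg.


dh_ideal = 319.0 - 272.8 = 46.2 kJ/kg
dh_actual = 345.8 - 272.8 = 73.0 kJ/kg
eta_s = dh_ideal / dh_actual = 46.2 / 73.0
eta_s = 0.6329

0.6329


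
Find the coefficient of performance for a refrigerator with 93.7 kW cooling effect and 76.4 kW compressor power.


COP = Q_evap / W
COP = 93.7 / 76.4
COP = 1.226

1.226


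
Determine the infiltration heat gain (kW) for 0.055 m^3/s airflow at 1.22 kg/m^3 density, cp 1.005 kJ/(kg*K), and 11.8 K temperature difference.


Q = V_dot * rho * cp * dT
Q = 0.055 * 1.22 * 1.005 * 11.8
Q = 0.796 kW

0.796


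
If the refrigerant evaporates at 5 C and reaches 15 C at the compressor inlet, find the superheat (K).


Superheat = T_suction - T_evap
Superheat = 15 - (5)
Superheat = 10 K

10


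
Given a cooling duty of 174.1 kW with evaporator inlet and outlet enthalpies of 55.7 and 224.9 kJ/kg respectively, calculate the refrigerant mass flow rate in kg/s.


dh = 224.9 - 55.7 = 169.2 kJ/kg
m_dot = Q / dh = 174.1 / 169.2 = 1.029 kg/s

1.029


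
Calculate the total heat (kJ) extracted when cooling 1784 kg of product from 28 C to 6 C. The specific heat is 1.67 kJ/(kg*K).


dT = 28 - (6) = 22 K
Q = m * cp * dT = 1784 * 1.67 * 22
Q = 65544 kJ

65544


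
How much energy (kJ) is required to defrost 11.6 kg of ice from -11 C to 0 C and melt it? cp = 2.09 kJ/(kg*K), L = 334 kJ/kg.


Sensible heat = cp * dT = 2.09 * 11 = 22.99 kJ/kg
Total per kg = 22.99 + 334 = 356.99 kJ/kg
Q = m * total = 11.6 * 356.99
Q = 4141.1 kJ

4141.1


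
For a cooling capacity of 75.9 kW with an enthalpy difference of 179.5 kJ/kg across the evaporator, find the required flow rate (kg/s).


m_dot = Q / dh
m_dot = 75.9 / 179.5
m_dot = 0.4228 kg/s

0.4228


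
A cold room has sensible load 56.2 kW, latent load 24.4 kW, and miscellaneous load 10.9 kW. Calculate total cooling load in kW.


Q_total = Q_s + Q_l + Q_misc
Q_total = 56.2 + 24.4 + 10.9
Q_total = 91.5 kW

91.5


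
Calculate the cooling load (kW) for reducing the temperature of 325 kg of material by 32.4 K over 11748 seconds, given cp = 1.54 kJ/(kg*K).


Q = m * cp * dT / t
Q = 325 * 1.54 * 32.4 / 11748
Q = 1.38 kW

1.38


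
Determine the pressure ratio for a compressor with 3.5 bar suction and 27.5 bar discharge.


PR = P_high / P_low
PR = 27.5 / 3.5
PR = 7.857

7.857


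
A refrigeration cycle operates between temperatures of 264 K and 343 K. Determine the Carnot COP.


dT = 343 - 264 = 79 K
COP_carnot = T_cold / dT = 264 / 79
COP_carnot = 3.342

3.342


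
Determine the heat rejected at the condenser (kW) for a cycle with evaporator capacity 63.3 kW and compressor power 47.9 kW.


Q_cond = Q_evap + W
Q_cond = 63.3 + 47.9
Q_cond = 111.2 kW

111.2


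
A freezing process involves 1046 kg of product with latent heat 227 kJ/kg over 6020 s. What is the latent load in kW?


Q_lat = m * h_fg / t
Q_lat = 1046 * 227 / 6020
Q_lat = 39.44 kW

39.44


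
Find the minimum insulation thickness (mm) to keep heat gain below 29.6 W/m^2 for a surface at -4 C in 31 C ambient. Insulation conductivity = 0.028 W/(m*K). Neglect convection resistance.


dT = 31 - (-4) = 35 K
thickness = k * dT / q_max * 1000
thickness = 0.028 * 35 / 29.6 * 1000
thickness = 33.1 mm

33.1


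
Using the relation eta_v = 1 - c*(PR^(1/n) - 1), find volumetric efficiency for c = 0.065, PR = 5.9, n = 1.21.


PR^(1/n) = 5.9^(1/1.21) = 4.3357854
eta_v = 1 - 0.065 * (4.3357854 - 1)
eta_v = 0.7832

0.7832


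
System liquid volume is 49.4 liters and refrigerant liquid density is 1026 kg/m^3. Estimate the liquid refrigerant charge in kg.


Charge = V * rho / 1000
Charge = 49.4 * 1026 / 1000
Charge = 50.68 kg

50.68


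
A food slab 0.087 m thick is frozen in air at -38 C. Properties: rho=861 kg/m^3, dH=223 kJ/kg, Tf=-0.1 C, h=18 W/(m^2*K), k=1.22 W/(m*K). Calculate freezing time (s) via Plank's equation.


dT = -0.1 - (-38) = 37.9 K
term1 = a/(2h) = 0.087/(2*18) = 0.002416666667
term2 = a^2/(8k) = 0.087^2/(8*1.22) = 0.0007755122951
t = rho*dH*1000/dT * (term1 + term2)
t = 861*223*1000/37.9 * (0.002416666667 + 0.0007755122951)
t = 16172 s

16172


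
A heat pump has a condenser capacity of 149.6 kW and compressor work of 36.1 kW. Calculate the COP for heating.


COP_hp = Q_cond / W
COP_hp = 149.6 / 36.1
COP_hp = 4.144

4.144


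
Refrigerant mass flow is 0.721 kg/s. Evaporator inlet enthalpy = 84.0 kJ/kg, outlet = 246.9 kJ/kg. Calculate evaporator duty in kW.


dh = 246.9 - 84.0 = 162.9 kJ/kg
Q_evap = m_dot * dh = 0.721 * 162.9
Q_evap = 117.45 kW

117.45


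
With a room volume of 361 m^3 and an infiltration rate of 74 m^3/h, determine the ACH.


ACH = flow / volume
ACH = 74 / 361
ACH = 0.205

0.205


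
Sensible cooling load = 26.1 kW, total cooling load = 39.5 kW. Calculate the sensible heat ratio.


SHR = Q_sensible / Q_total
SHR = 26.1 / 39.5
SHR = 0.661

0.661


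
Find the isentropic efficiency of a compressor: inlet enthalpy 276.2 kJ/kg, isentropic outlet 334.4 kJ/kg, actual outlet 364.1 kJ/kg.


dh_ideal = 334.4 - 276.2 = 58.2 kJ/kg
dh_actual = 364.1 - 276.2 = 87.9 kJ/kg
eta_s = dh_ideal / dh_actual = 58.2 / 87.9
eta_s = 0.6621

0.6621


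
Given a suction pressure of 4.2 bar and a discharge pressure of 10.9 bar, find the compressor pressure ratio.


PR = P_high / P_low
PR = 10.9 / 4.2
PR = 2.595

2.595


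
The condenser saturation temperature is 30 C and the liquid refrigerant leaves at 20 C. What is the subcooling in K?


Subcooling = T_cond - T_liquid
Subcooling = 30 - 20
Subcooling = 10 K

10


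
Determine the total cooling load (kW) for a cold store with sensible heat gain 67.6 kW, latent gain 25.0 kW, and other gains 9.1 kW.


Q_total = Q_s + Q_l + Q_misc
Q_total = 67.6 + 25.0 + 9.1
Q_total = 101.7 kW

101.7


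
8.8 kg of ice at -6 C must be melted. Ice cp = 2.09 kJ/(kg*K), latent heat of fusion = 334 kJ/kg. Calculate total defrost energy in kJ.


Sensible heat = cp * dT = 2.09 * 6 = 12.54 kJ/kg
Total per kg = 12.54 + 334 = 346.54 kJ/kg
Q = m * total = 8.8 * 346.54
Q = 3049.6 kJ

3049.6


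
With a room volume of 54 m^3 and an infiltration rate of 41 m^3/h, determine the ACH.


ACH = flow / volume
ACH = 41 / 54
ACH = 0.759

0.759


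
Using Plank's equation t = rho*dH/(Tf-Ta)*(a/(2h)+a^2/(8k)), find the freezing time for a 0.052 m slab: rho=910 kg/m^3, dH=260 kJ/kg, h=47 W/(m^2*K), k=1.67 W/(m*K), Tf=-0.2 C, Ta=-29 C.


dT = -0.2 - (-29) = 28.8 K
term1 = a/(2h) = 0.052/(2*47) = 0.0005531914894
term2 = a^2/(8k) = 0.052^2/(8*1.67) = 0.0002023952096
t = rho*dH*1000/dT * (term1 + term2)
t = 910*260*1000/28.8 * (0.0005531914894 + 0.0002023952096)
t = 6207 s

6207


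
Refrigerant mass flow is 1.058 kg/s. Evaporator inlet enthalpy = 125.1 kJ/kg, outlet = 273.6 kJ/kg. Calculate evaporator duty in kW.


dh = 273.6 - 125.1 = 148.5 kJ/kg
Q_evap = m_dot * dh = 1.058 * 148.5
Q_evap = 157.11 kW

157.11


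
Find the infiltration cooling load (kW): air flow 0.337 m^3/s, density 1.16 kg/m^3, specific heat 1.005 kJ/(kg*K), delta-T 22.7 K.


Q = V_dot * rho * cp * dT
Q = 0.337 * 1.16 * 1.005 * 22.7
Q = 8.918 kW

8.918


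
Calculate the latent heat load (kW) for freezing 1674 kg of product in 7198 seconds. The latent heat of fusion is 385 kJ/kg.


Q_lat = m * h_fg / t
Q_lat = 1674 * 385 / 7198
Q_lat = 89.54 kW

89.54


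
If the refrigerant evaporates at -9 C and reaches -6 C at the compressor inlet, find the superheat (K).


Superheat = T_suction - T_evap
Superheat = -6 - (-9)
Superheat = 3 K

3


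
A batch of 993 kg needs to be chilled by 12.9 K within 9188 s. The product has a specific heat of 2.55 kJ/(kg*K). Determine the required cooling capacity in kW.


Q = m * cp * dT / t
Q = 993 * 2.55 * 12.9 / 9188
Q = 3.555 kW

3.555


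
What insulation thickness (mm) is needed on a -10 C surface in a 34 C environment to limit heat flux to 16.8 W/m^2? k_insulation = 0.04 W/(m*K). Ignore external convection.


dT = 34 - (-10) = 44 K
thickness = k * dT / q_max * 1000
thickness = 0.04 * 44 / 16.8 * 1000
thickness = 104.8 mm

104.8


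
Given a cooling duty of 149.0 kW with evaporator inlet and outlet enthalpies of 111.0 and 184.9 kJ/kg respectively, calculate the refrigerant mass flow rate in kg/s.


dh = 184.9 - 111.0 = 73.9 kJ/kg
m_dot = Q / dh = 149.0 / 73.9 = 2.0162 kg/s

2.0162


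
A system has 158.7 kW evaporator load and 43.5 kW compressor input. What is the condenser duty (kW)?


Q_cond = Q_evap + W
Q_cond = 158.7 + 43.5
Q_cond = 202.2 kW

202.2


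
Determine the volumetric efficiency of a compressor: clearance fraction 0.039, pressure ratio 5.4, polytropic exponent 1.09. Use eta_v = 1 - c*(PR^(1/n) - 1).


PR^(1/n) = 5.4^(1/1.09) = 4.69808511
eta_v = 1 - 0.039 * (4.69808511 - 1)
eta_v = 0.8558

0.8558


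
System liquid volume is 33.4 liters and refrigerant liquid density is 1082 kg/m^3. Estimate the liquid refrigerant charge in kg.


Charge = V * rho / 1000
Charge = 33.4 * 1082 / 1000
Charge = 36.14 kg

36.14


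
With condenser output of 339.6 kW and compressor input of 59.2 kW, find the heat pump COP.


COP_hp = Q_cond / W
COP_hp = 339.6 / 59.2
COP_hp = 5.736

5.736


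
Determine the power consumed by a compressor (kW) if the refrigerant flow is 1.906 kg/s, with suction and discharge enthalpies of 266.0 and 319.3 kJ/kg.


dh = 319.3 - 266.0 = 53.3 kJ/kg
W = m_dot * dh = 1.906 * 53.3 = 101.59 kW

101.59


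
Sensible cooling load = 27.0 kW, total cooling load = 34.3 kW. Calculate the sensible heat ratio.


SHR = Q_sensible / Q_total
SHR = 27.0 / 34.3
SHR = 0.787

0.787


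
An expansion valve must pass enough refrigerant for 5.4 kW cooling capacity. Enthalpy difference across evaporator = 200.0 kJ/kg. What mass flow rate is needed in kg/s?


m_dot = Q / dh
m_dot = 5.4 / 200.0
m_dot = 0.027 kg/s

0.027


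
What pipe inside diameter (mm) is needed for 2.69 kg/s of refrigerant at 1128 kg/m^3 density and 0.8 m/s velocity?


A = m_dot / (rho * v) = 2.69 / (1128 * 0.8) = 0.002980939716 m^2
d = sqrt(4*A/pi) * 1000
d = 61.6 mm

61.6


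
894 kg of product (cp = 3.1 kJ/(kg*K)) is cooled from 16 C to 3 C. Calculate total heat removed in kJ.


dT = 16 - (3) = 13 K
Q = m * cp * dT = 894 * 3.1 * 13
Q = 36028 kJ

36028


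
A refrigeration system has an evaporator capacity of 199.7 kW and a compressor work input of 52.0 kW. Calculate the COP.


COP = Q_evap / W
COP = 199.7 / 52.0
COP = 3.84

3.84


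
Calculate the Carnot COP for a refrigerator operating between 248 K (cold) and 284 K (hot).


dT = 284 - 248 = 36 K
COP_carnot = T_cold / dT = 248 / 36
COP_carnot = 6.889

6.889


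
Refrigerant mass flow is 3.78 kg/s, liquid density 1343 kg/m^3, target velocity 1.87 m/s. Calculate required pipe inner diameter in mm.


A = m_dot / (rho * v) = 3.78 / (1343 * 1.87) = 0.001505130584 m^2
d = sqrt(4*A/pi) * 1000
d = 43.8 mm

43.8


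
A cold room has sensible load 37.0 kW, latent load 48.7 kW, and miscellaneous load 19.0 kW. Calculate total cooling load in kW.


Q_total = Q_s + Q_l + Q_misc
Q_total = 37.0 + 48.7 + 19.0
Q_total = 104.7 kW

104.7


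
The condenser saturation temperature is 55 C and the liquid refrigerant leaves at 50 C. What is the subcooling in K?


Subcooling = T_cond - T_liquid
Subcooling = 55 - 50
Subcooling = 5 K

5


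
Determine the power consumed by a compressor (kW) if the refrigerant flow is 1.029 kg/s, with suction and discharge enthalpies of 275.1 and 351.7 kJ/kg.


dh = 351.7 - 275.1 = 76.6 kJ/kg
W = m_dot * dh = 1.029 * 76.6 = 78.82 kW

78.82


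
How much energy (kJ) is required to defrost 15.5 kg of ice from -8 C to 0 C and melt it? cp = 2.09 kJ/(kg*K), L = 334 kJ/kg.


Sensible heat = cp * dT = 2.09 * 8 = 16.72 kJ/kg
Total per kg = 16.72 + 334 = 350.72 kJ/kg
Q = m * total = 15.5 * 350.72
Q = 5436.2 kJ

5436.2


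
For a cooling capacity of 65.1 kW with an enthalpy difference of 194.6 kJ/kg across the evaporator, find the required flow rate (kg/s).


m_dot = Q / dh
m_dot = 65.1 / 194.6
m_dot = 0.3345 kg/s

0.3345


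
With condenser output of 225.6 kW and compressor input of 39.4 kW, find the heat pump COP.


COP_hp = Q_cond / W
COP_hp = 225.6 / 39.4
COP_hp = 5.726

5.726


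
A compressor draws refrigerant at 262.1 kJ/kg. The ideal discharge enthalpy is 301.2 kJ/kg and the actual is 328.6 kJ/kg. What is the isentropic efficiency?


dh_ideal = 301.2 - 262.1 = 39.1 kJ/kg
dh_actual = 328.6 - 262.1 = 66.5 kJ/kg
eta_s = dh_ideal / dh_actual = 39.1 / 66.5
eta_s = 0.588

0.588


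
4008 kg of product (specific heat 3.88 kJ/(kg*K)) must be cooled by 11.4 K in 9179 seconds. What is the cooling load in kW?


Q = m * cp * dT / t
Q = 4008 * 3.88 * 11.4 / 9179
Q = 19.314 kW

19.314


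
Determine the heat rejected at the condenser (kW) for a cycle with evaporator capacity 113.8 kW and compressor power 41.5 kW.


Q_cond = Q_evap + W
Q_cond = 113.8 + 41.5
Q_cond = 155.3 kW

155.3


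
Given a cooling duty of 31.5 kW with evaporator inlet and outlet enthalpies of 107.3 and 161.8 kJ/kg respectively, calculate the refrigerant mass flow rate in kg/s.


dh = 161.8 - 107.3 = 54.5 kJ/kg
m_dot = Q / dh = 31.5 / 54.5 = 0.578 kg/s

0.578


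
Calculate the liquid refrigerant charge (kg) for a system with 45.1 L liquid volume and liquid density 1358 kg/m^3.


Charge = V * rho / 1000
Charge = 45.1 * 1358 / 1000
Charge = 61.25 kg

61.25


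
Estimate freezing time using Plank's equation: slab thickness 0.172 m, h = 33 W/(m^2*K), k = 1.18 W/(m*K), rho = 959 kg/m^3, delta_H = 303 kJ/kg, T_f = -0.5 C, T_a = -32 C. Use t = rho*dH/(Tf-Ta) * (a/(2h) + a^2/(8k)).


dT = -0.5 - (-32) = 31.5 K
term1 = a/(2h) = 0.172/(2*33) = 0.002606060606
term2 = a^2/(8k) = 0.172^2/(8*1.18) = 0.003133898305
t = rho*dH*1000/dT * (term1 + term2)
t = 959*303*1000/31.5 * (0.002606060606 + 0.003133898305)
t = 52949 s

52949


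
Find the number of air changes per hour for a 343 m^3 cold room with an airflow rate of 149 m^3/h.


ACH = flow / volume
ACH = 149 / 343
ACH = 0.434

0.434


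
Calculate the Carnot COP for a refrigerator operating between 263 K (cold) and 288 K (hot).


dT = 288 - 263 = 25 K
COP_carnot = T_cold / dT = 263 / 25
COP_carnot = 10.52

10.52


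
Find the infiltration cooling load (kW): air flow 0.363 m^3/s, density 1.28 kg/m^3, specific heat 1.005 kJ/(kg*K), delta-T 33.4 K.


Q = V_dot * rho * cp * dT
Q = 0.363 * 1.28 * 1.005 * 33.4
Q = 15.597 kW

15.597


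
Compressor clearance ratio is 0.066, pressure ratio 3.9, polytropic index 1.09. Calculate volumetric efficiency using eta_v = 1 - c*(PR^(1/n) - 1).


PR^(1/n) = 3.9^(1/1.09) = 3.48546806
eta_v = 1 - 0.066 * (3.48546806 - 1)
eta_v = 0.836

0.836


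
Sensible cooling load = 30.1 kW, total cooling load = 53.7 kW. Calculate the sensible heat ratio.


SHR = Q_sensible / Q_total
SHR = 30.1 / 53.7
SHR = 0.561

0.561


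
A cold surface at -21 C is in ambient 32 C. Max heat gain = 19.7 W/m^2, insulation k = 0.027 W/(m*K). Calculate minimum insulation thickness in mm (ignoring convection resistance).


dT = 32 - (-21) = 53 K
thickness = k * dT / q_max * 1000
thickness = 0.027 * 53 / 19.7 * 1000
thickness = 72.6 mm

72.6


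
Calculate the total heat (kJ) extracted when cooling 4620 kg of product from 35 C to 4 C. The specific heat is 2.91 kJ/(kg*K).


dT = 35 - (4) = 31 K
Q = m * cp * dT = 4620 * 2.91 * 31
Q = 416770 kJ

416770


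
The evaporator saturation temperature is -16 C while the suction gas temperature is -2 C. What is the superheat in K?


Superheat = T_suction - T_evap
Superheat = -2 - (-16)
Superheat = 14 K

14


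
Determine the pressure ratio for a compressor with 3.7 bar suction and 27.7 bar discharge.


PR = P_high / P_low
PR = 27.7 / 3.7
PR = 7.486

7.486


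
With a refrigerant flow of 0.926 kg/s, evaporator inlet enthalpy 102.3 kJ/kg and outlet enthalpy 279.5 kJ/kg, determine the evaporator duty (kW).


dh = 279.5 - 102.3 = 177.2 kJ/kg
Q_evap = m_dot * dh = 0.926 * 177.2
Q_evap = 164.09 kW

164.09


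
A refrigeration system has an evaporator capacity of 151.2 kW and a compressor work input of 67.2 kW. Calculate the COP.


COP = Q_evap / W
COP = 151.2 / 67.2
COP = 2.25

2.25


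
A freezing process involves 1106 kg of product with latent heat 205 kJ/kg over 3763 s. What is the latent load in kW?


Q_lat = m * h_fg / t
Q_lat = 1106 * 205 / 3763
Q_lat = 60.25 kW

60.25


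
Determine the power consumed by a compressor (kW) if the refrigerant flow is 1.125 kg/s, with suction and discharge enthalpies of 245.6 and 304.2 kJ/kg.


dh = 304.2 - 245.6 = 58.6 kJ/kg
W = m_dot * dh = 1.125 * 58.6 = 65.93 kW

65.93


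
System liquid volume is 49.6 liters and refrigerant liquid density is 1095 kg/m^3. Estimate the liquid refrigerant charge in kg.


Charge = V * rho / 1000
Charge = 49.6 * 1095 / 1000
Charge = 54.31 kg

54.31


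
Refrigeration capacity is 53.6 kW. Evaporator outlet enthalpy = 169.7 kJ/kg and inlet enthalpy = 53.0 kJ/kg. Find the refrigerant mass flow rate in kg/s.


dh = 169.7 - 53.0 = 116.7 kJ/kg
m_dot = Q / dh = 53.6 / 116.7 = 0.4593 kg/s

0.4593


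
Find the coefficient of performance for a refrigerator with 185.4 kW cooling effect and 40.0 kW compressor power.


COP = Q_evap / W
COP = 185.4 / 40.0
COP = 4.635

4.635


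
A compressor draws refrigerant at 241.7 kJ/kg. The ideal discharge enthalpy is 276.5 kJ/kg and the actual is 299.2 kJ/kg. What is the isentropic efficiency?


dh_ideal = 276.5 - 241.7 = 34.8 kJ/kg
dh_actual = 299.2 - 241.7 = 57.5 kJ/kg
eta_s = dh_ideal / dh_actual = 34.8 / 57.5
eta_s = 0.6052

0.6052


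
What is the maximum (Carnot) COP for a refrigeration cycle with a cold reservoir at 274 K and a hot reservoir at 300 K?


dT = 300 - 274 = 26 K
COP_carnot = T_cold / dT = 274 / 26
COP_carnot = 10.538

10.538
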